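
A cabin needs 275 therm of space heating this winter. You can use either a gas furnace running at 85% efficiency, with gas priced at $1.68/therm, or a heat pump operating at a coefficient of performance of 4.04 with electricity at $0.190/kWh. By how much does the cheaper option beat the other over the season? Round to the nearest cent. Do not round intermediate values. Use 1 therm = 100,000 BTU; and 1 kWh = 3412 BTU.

$164.48

Heat load = 275 therm × 100,000 = 27,500,000 BTU
Gas: input = 27,500,000 / 0.85 = 32,352,941 BTU = 323.5 therm → 323.5 × $1.68 = $543.53
Heat pump: 27,500,000 BTU / 3412 = 8,060 kWh heat; / 4.04 = 1,995 kWh in → × $0.190 = $379.05
Difference = |$543.53 − $379.05| = $164.48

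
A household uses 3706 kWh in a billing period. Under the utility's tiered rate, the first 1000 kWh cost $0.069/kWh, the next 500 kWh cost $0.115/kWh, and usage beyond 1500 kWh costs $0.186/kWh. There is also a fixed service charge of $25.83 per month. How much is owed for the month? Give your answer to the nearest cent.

First 1000 kWh × $0.069 = $69.00
Next 500 kWh × $0.115 = $57.50
Remaining 2206 kWh × $0.186 = $410.32
Energy charge = $536.82; + service $25.83 = $562.65

$562.65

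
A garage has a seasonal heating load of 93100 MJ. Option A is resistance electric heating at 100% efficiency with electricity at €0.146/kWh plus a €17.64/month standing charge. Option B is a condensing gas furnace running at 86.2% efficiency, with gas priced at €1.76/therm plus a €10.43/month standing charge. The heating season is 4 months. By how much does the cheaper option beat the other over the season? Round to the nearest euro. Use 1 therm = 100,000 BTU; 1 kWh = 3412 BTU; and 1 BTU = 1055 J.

€2003

Heat load = 93100 MJ = 93,100,000,000 J / 1055 = 88,246,445 BTU
Gas: input = 88,246,445 / 0.862 = 102,374,067 BTU = 1,024 therm → 1,024 × €1.76 = €1,801.78; + 4 × €10.43 standing = €1,843.50
Electric: 88,246,445 BTU / 3412 = 25,860 kWh → × €0.146 = €3,776.08; + 4 × €17.64 standing = €3,846.64
Difference = |€1,843.50 − €3,846.64| = €2,003.14 ≈ €2003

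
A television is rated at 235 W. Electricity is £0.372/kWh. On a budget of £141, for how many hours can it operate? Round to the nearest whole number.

1613 h

Energy budget = £141 / £0.372 per kWh = 379 kWh = 379,032 Wh
Runtime = 379,032 Wh / 235 W = 1,613 h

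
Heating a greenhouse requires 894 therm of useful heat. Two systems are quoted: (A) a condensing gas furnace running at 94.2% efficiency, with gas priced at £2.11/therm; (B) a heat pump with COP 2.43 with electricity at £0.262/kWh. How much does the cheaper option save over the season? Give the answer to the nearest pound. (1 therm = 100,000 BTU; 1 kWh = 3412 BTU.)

Heat load = 894 therm × 100,000 = 89,400,000 BTU
Gas: input = 89,400,000 / 0.942 = 94,904,459 BTU = 949 therm → 949 × £2.11 = £2,002.48
Heat pump: 89,400,000 BTU / 3412 = 26,200 kWh heat; / 2.43 = 10,780 kWh in → × £0.262 = £2,825.03
Difference = |£2,002.48 − £2,825.03| = £822.55 ≈ £823

£823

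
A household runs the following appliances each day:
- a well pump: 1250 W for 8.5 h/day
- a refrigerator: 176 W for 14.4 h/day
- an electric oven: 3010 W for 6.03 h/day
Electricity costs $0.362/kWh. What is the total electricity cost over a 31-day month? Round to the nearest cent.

$351.36

well pump: 1250 W × 8.5 h × 31 d = 329,375 Wh = 329.4 kWh
refrigerator: 176 W × 14.4 h × 31 d = 78,566 Wh = 78.57 kWh
electric oven: 3010 W × 6.03 h × 31 d = 562,659 Wh = 562.7 kWh
Total energy = 329.4 + 78.57 + 562.7 = 970.6 kWh
Cost = 970.6 kWh × $0.362 = $351.36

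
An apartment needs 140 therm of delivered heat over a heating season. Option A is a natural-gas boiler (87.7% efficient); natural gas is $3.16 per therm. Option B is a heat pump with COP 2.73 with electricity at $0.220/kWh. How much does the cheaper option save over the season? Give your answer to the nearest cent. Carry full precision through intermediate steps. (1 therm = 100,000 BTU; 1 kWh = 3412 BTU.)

Heat load = 140 therm × 100,000 = 14,000,000 BTU
Gas: input = 14,000,000 / 0.877 = 15,963,512 BTU = 159.6 therm → 159.6 × $3.16 = $504.45
Heat pump: 14,000,000 BTU / 3412 = 4,103 kWh heat; / 2.73 = 1,503 kWh in → × $0.220 = $330.66
Difference = |$504.45 − $330.66| = $173.79

$173.79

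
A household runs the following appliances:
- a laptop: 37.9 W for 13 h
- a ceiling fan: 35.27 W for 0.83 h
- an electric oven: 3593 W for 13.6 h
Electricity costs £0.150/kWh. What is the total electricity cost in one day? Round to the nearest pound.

£7

laptop: 37.9 W × 13 h = 493 Wh = 0.4927 kWh
ceiling fan: 35.27 W × 0.83 h = 29 Wh = 0.02927 kWh
electric oven: 3593 W × 13.6 h = 48,865 Wh = 48.86 kWh
Total energy = 0.4927 + 0.02927 + 48.86 = 49.39 kWh
Cost = 49.39 kWh × £0.150 = £7.41 ≈ £7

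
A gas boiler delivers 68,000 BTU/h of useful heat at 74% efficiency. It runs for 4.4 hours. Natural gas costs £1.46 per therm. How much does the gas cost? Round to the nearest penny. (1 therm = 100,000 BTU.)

Heat delivered = 68,000 BTU/h × 4.4 h = 299,200 BTU
Gas input = 299,200 / 0.74 = 404,324 BTU
= 404,324 / 100,000 = 4.043 therm
Cost = 4.043 × £1.46/therm = £5.90

£5.90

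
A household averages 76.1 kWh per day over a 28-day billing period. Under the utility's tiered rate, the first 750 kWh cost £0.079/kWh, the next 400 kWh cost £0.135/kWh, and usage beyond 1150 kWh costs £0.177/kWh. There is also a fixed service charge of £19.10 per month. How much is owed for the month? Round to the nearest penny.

Usage = 76.1 kWh/day × 28 days = 2130.8 kWh
First 750 kWh × £0.079 = £59.25
Next 400 kWh × £0.135 = £54.00
Remaining 980.8 kWh × £0.177 = £173.60
Energy charge = £286.85; + service £19.10 = £305.95

£305.95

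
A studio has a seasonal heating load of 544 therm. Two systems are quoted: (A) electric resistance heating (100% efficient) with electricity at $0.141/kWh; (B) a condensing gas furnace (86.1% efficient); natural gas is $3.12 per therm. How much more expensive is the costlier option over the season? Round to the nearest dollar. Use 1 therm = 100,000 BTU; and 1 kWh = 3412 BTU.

Heat load = 544 therm × 100,000 = 54,400,000 BTU
Gas: input = 54,400,000 / 0.861 = 63,182,346 BTU = 631.8 therm → 631.8 × $3.12 = $1,971.29
Electric: 54,400,000 BTU / 3412 = 15,940 kWh → × $0.141 = $2,248.07
Difference = |$1,971.29 − $2,248.07| = $276.78 ≈ $277

$277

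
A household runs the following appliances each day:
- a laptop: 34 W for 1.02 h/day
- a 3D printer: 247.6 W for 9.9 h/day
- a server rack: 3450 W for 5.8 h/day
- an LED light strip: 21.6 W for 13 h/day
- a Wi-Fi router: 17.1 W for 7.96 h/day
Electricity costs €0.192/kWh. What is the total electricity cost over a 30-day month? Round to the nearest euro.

€132

laptop: 34 W × 1.02 h × 30 d = 1,040 Wh = 1.04 kWh
3D printer: 247.6 W × 9.9 h × 30 d = 73,537 Wh = 73.54 kWh
server rack: 3450 W × 5.8 h × 30 d = 600,300 Wh = 600.3 kWh
LED light strip: 21.6 W × 13 h × 30 d = 8,424 Wh = 8.424 kWh
Wi-Fi router: 17.1 W × 7.96 h × 30 d = 4,083 Wh = 4.083 kWh
Total energy = 1.04 + 73.54 + 600.3 + 8.424 + 4.083 = 687.4 kWh
Cost = 687.4 kWh × €0.192 = €131.98 ≈ €132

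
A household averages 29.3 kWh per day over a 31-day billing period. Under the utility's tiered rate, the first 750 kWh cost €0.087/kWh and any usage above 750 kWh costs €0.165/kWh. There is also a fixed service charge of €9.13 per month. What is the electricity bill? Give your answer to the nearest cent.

€100.50

Usage = 29.3 kWh/day × 31 days = 908.3 kWh
First 750 kWh × €0.087 = €65.25
Remaining 158.3 kWh × €0.165 = €26.12
Energy charge = €91.37; + service €9.13 = €100.50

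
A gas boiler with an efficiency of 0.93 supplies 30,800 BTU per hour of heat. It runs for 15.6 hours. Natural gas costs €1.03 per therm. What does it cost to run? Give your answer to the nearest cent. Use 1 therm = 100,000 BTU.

Heat delivered = 30,800 BTU/h × 15.6 h = 480,480 BTU
Gas input = 480,480 / 0.93 = 516,645 BTU
= 516,645 / 100,000 = 5.166 therm
Cost = 5.166 × €1.03/therm = €5.32

€5.32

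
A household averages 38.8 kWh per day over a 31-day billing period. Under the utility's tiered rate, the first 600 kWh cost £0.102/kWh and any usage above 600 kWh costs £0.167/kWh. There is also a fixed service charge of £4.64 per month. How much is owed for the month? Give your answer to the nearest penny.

Usage = 38.8 kWh/day × 31 days = 1202.8 kWh
First 600 kWh × £0.102 = £61.20
Remaining 602.8 kWh × £0.167 = £100.67
Energy charge = £161.87; + service £4.64 = £166.51

£166.51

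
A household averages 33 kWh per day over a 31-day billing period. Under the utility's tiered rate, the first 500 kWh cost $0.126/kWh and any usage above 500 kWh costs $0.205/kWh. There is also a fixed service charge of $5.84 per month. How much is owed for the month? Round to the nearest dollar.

Usage = 33 kWh/day × 31 days = 1023 kWh
First 500 kWh × $0.126 = $63.00
Remaining 523 kWh × $0.205 = $107.21
Energy charge = $170.21; + service $5.84 = $176.05 ≈ $176

$176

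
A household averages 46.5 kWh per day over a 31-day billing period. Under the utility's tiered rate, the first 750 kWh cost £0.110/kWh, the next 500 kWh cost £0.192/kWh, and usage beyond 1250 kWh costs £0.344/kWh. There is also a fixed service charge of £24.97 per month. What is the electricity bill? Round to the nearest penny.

Usage = 46.5 kWh/day × 31 days = 1441.5 kWh
First 750 kWh × £0.110 = £82.50
Next 500 kWh × £0.192 = £96.00
Remaining 191.5 kWh × £0.344 = £65.88
Energy charge = £244.38; + service £24.97 = £269.35

£269.35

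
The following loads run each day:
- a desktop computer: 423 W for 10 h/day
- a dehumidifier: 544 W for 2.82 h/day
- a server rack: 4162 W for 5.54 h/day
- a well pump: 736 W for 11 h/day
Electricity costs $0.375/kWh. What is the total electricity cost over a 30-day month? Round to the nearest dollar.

desktop computer: 423 W × 10 h × 30 d = 126,900 Wh = 126.9 kWh
dehumidifier: 544 W × 2.82 h × 30 d = 46,022 Wh = 46.02 kWh
server rack: 4162 W × 5.54 h × 30 d = 691,724 Wh = 691.7 kWh
well pump: 736 W × 11 h × 30 d = 242,880 Wh = 242.9 kWh
Total energy = 126.9 + 46.02 + 691.7 + 242.9 = 1,108 kWh
Cost = 1,108 kWh × $0.375 = $415.32 ≈ $415

$415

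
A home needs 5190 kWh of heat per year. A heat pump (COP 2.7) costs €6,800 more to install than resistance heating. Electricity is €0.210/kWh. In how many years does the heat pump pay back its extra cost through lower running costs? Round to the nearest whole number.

Resistance: 5190 kWh × €0.210 = €1,089.90/yr
Heat pump: 5190 / 2.7 = 1922 kWh in → × €0.210 = €403.67/yr
Annual savings = €686.23
Payback = €6,800 / €686.23 = 9.91 years

10 years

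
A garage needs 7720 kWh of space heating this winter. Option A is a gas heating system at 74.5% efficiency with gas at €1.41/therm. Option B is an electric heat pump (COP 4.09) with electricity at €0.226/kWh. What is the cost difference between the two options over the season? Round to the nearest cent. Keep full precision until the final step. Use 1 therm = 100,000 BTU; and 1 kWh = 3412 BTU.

€71.95

Heat load = 7720 kWh × 3412 = 26,340,640 BTU
Gas: input = 26,340,640 / 0.745 = 35,356,564 BTU = 353.6 therm → 353.6 × €1.41 = €498.53
Heat pump: 26,340,640 BTU / 3412 = 7,720 kWh heat; / 4.09 = 1,888 kWh in → × €0.226 = €426.58
Difference = |€498.53 − €426.58| = €71.95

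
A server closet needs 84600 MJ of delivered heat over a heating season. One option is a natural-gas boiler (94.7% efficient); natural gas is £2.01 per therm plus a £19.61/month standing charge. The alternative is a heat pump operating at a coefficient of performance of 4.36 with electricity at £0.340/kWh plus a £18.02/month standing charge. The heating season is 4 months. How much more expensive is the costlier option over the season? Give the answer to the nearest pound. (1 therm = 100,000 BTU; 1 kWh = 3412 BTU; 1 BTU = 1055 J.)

Heat load = 84600 MJ = 84,600,000,000 J / 1055 = 80,189,573 BTU
Gas: input = 80,189,573 / 0.947 = 84,677,480 BTU = 846.8 therm → 846.8 × £2.01 = £1,702.02; + 4 × £19.61 standing = £1,780.46
Heat pump: 80,189,573 BTU / 3412 = 23,500 kWh heat; / 4.36 = 5,390 kWh in → × £0.340 = £1,832.74; + 4 × £18.02 standing = £1,904.82
Difference = |£1,780.46 − £1,904.82| = £124.36 ≈ £124

£124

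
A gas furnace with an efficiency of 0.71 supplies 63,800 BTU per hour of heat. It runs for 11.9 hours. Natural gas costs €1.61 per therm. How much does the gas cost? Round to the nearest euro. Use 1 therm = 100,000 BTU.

€17

Heat delivered = 63,800 BTU/h × 11.9 h = 759,220 BTU
Gas input = 759,220 / 0.71 = 1,069,324 BTU
= 1,069,324 / 100,000 = 10.69 therm
Cost = 10.69 × €1.61/therm = €17.22 ≈ €17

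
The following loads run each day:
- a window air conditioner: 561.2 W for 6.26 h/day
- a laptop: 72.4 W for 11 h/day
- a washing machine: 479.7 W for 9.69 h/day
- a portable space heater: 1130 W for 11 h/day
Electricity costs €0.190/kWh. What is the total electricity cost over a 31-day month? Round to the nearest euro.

€126

window air conditioner: 561.2 W × 6.26 h × 31 d = 108,906 Wh = 108.9 kWh
laptop: 72.4 W × 11 h × 31 d = 24,688 Wh = 24.69 kWh
washing machine: 479.7 W × 9.69 h × 31 d = 144,097 Wh = 144.1 kWh
portable space heater: 1130 W × 11 h × 31 d = 385,330 Wh = 385.3 kWh
Total energy = 108.9 + 24.69 + 144.1 + 385.3 = 663 kWh
Cost = 663 kWh × €0.190 = €125.97 ≈ €126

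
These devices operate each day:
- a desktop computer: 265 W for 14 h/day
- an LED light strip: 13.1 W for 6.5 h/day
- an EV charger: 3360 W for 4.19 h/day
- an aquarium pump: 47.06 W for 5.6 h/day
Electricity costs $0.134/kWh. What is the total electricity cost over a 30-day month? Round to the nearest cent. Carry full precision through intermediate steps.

$72.91

desktop computer: 265 W × 14 h × 30 d = 111,300 Wh = 111.3 kWh
LED light strip: 13.1 W × 6.5 h × 30 d = 2,554 Wh = 2.554 kWh
EV charger: 3360 W × 4.19 h × 30 d = 422,352 Wh = 422.4 kWh
aquarium pump: 47.06 W × 5.6 h × 30 d = 7,906 Wh = 7.906 kWh
Total energy = 111.3 + 2.554 + 422.4 + 7.906 = 544.1 kWh
Cost = 544.1 kWh × $0.134 = $72.91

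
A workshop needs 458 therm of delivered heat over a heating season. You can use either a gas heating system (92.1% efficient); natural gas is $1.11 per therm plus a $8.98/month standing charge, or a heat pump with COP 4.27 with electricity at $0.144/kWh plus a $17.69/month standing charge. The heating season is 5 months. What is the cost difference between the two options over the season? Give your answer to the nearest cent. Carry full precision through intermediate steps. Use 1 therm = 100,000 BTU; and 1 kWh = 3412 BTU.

Heat load = 458 therm × 100,000 = 45,800,000 BTU
Gas: input = 45,800,000 / 0.921 = 49,728,556 BTU = 497.3 therm → 497.3 × $1.11 = $551.99; + 5 × $8.98 standing = $596.89
Heat pump: 45,800,000 BTU / 3412 = 13,420 kWh heat; / 4.27 = 3,144 kWh in → × $0.144 = $452.68; + 5 × $17.69 standing = $541.13
Difference = |$596.89 − $541.13| = $55.76

$55.76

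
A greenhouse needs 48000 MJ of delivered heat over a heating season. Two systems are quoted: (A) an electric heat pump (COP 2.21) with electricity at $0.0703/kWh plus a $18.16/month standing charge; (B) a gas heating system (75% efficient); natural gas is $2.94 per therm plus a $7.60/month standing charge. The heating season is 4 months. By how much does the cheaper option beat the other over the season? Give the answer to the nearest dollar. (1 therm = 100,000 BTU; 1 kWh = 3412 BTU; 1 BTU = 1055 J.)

Heat load = 48000 MJ = 48,000,000,000 J / 1055 = 45,497,630 BTU
Gas: input = 45,497,630 / 0.750 = 60,663,507 BTU = 606.6 therm → 606.6 × $2.94 = $1,783.51; + 4 × $7.60 standing = $1,813.91
Heat pump: 45,497,630 BTU / 3412 = 13,330 kWh heat; / 2.21 = 6,034 kWh in → × $0.0703 = $424.17; + 4 × $18.16 standing = $496.81
Difference = |$1,813.91 − $496.81| = $1,317.09 ≈ $1317

$1317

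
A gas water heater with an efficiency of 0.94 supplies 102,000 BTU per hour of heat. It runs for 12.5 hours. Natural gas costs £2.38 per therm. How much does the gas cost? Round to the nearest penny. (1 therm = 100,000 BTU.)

£32.28

Heat delivered = 102,000 BTU/h × 12.5 h = 1,275,000 BTU
Gas input = 1,275,000 / 0.94 = 1,356,383 BTU
= 1,356,383 / 100,000 = 13.56 therm
Cost = 13.56 × £2.38/therm = £32.28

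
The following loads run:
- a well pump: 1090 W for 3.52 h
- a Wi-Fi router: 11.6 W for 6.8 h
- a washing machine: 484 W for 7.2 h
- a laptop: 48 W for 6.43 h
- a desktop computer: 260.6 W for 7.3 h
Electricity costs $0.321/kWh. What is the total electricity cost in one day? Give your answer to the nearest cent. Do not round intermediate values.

well pump: 1090 W × 3.52 h = 3,837 Wh = 3.837 kWh
Wi-Fi router: 11.6 W × 6.8 h = 79 Wh = 0.07888 kWh
washing machine: 484 W × 7.2 h = 3,485 Wh = 3.485 kWh
laptop: 48 W × 6.43 h = 309 Wh = 0.3086 kWh
desktop computer: 260.6 W × 7.3 h = 1,902 Wh = 1.902 kWh
Total energy = 3.837 + 0.07888 + 3.485 + 0.3086 + 1.902 = 9.612 kWh
Cost = 9.612 kWh × $0.321 = $3.09

$3.09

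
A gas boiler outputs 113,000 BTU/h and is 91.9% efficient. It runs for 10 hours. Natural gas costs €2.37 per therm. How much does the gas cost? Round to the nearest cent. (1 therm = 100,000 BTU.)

€29.14

Heat delivered = 113,000 BTU/h × 10 h = 1,130,000 BTU
Gas input = 1,130,000 / 0.919 = 1,229,597 BTU
= 1,229,597 / 100,000 = 12.3 therm
Cost = 12.3 × €2.37/therm = €29.14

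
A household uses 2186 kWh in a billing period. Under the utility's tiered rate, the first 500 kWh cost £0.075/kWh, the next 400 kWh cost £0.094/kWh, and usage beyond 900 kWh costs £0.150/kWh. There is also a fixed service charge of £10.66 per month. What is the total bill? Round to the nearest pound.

First 500 kWh × £0.075 = £37.50
Next 400 kWh × £0.094 = £37.60
Remaining 1286 kWh × £0.150 = £192.90
Energy charge = £268.00; + service £10.66 = £278.66 ≈ £279

£279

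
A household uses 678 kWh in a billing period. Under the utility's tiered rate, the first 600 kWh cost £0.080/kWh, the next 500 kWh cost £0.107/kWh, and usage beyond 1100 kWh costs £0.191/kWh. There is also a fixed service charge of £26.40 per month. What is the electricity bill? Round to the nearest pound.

First 600 kWh × £0.080 = £48.00
Next 78 kWh × £0.107 = £8.35
Remaining tier: 0 kWh (not reached)
Energy charge = £56.35; + service £26.40 = £82.75 ≈ £83

£83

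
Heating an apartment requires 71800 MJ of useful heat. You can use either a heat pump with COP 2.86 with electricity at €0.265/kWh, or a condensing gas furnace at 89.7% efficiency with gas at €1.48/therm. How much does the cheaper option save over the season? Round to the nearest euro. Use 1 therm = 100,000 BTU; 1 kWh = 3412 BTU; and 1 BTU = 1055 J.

Heat load = 71800 MJ = 71,800,000,000 J / 1055 = 68,056,872 BTU
Gas: input = 68,056,872 / 0.897 = 75,871,652 BTU = 758.7 therm → 758.7 × €1.48 = €1,122.90
Heat pump: 68,056,872 BTU / 3412 = 19,950 kWh heat; / 2.86 = 6,974 kWh in → × €0.265 = €1,848.17
Difference = |€1,122.90 − €1,848.17| = €725.27 ≈ €725

€725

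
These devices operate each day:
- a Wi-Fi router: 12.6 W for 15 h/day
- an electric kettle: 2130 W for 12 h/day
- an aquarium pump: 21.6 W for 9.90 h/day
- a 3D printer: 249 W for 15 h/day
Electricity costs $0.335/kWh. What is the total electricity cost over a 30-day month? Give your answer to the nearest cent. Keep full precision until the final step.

Wi-Fi router: 12.6 W × 15 h × 30 d = 5,670 Wh = 5.67 kWh
electric kettle: 2130 W × 12 h × 30 d = 766,800 Wh = 766.8 kWh
aquarium pump: 21.6 W × 9.90 h × 30 d = 6,415 Wh = 6.415 kWh
3D printer: 249 W × 15 h × 30 d = 112,050 Wh = 112 kWh
Total energy = 5.67 + 766.8 + 6.415 + 112 = 890.9 kWh
Cost = 890.9 kWh × $0.335 = $298.46

$298.46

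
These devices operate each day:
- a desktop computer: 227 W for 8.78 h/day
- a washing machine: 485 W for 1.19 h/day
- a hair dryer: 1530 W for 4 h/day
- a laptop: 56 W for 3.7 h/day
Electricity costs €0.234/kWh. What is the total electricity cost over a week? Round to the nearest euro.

desktop computer: 227 W × 8.78 h × 7 d = 13,951 Wh = 13.95 kWh
washing machine: 485 W × 1.19 h × 7 d = 4,040 Wh = 4.04 kWh
hair dryer: 1530 W × 4 h × 7 d = 42,840 Wh = 42.84 kWh
laptop: 56 W × 3.7 h × 7 d = 1,450 Wh = 1.45 kWh
Total energy = 13.95 + 4.04 + 42.84 + 1.45 = 62.28 kWh
Cost = 62.28 kWh × €0.234 = €14.57 ≈ €15

€15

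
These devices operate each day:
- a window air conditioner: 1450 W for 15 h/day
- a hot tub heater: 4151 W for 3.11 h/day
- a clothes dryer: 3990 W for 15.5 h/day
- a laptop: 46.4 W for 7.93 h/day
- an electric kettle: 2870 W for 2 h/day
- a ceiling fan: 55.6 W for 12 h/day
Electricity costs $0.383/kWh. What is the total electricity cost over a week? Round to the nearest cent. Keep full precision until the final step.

$276.89

window air conditioner: 1450 W × 15 h × 7 d = 152,250 Wh = 152.2 kWh
hot tub heater: 4151 W × 3.11 h × 7 d = 90,367 Wh = 90.37 kWh
clothes dryer: 3990 W × 15.5 h × 7 d = 432,915 Wh = 432.9 kWh
laptop: 46.4 W × 7.93 h × 7 d = 2,576 Wh = 2.576 kWh
electric kettle: 2870 W × 2 h × 7 d = 40,180 Wh = 40.18 kWh
ceiling fan: 55.6 W × 12 h × 7 d = 4,670 Wh = 4.67 kWh
Total energy = 152.2 + 90.37 + 432.9 + 2.576 + 40.18 + 4.67 = 723 kWh
Cost = 723 kWh × $0.383 = $276.89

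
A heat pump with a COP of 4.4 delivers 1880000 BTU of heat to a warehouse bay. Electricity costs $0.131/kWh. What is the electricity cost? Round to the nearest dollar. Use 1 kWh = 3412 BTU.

Heat delivered = 1,880,000 BTU / 3412 = 551 kWh
Electrical input = 551 kWh / 4.4 = 125.2 kWh
Cost = 125.2 × $0.131/kWh = $16.40 ≈ $16

$16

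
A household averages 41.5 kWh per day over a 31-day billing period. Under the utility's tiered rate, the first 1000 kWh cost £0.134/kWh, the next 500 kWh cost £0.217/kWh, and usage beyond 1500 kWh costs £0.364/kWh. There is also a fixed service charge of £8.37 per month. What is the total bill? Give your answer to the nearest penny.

£204.54

Usage = 41.5 kWh/day × 31 days = 1286.5 kWh
First 1000 kWh × £0.134 = £134.00
Next 286.5 kWh × £0.217 = £62.17
Remaining tier: 0 kWh (not reached)
Energy charge = £196.17; + service £8.37 = £204.54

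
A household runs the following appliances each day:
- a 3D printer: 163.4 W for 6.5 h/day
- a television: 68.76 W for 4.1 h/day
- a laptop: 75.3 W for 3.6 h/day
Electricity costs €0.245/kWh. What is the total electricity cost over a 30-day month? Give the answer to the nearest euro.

3D printer: 163.4 W × 6.5 h × 30 d = 31,863 Wh = 31.86 kWh
television: 68.76 W × 4.1 h × 30 d = 8,457 Wh = 8.457 kWh
laptop: 75.3 W × 3.6 h × 30 d = 8,132 Wh = 8.132 kWh
Total energy = 31.86 + 8.457 + 8.132 = 48.45 kWh
Cost = 48.45 kWh × €0.245 = €11.87 ≈ €12

€12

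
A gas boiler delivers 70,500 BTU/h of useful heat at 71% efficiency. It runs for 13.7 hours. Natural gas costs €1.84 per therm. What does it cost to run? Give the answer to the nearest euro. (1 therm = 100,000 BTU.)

€25

Heat delivered = 70,500 BTU/h × 13.7 h = 965,850 BTU
Gas input = 965,850 / 0.71 = 1,360,352 BTU
= 1,360,352 / 100,000 = 13.6 therm
Cost = 13.6 × €1.84/therm = €25.03 ≈ €25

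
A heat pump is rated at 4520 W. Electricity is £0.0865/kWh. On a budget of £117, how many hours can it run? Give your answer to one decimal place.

299.2 h

Energy budget = £117 / £0.0865 per kWh = 1,353 kWh = 1,352,601 Wh
Runtime = 1,352,601 Wh / 4520 W = 299.2 h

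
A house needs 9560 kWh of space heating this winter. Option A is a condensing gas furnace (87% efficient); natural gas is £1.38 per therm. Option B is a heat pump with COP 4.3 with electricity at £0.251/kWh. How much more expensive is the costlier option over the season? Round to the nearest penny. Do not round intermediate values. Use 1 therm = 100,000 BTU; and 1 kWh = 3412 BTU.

£40.64

Heat load = 9560 kWh × 3412 = 32,618,720 BTU
Gas: input = 32,618,720 / 0.87 = 37,492,782 BTU = 374.9 therm → 374.9 × £1.38 = £517.40
Heat pump: 32,618,720 BTU / 3412 = 9,560 kWh heat; / 4.3 = 2,223 kWh in → × £0.251 = £558.04
Difference = |£517.40 − £558.04| = £40.64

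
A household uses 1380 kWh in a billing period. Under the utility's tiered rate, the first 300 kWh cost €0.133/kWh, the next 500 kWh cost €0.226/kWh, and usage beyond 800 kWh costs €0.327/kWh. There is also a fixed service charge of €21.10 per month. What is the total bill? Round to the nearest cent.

First 300 kWh × €0.133 = €39.90
Next 500 kWh × €0.226 = €113.00
Remaining 580 kWh × €0.327 = €189.66
Energy charge = €342.56; + service €21.10 = €363.66

€363.66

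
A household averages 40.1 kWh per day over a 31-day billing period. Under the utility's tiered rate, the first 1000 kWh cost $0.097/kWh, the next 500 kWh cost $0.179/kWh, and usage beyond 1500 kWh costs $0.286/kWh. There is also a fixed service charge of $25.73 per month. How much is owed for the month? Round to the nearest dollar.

Usage = 40.1 kWh/day × 31 days = 1243.1 kWh
First 1000 kWh × $0.097 = $97.00
Next 243.1 kWh × $0.179 = $43.51
Remaining tier: 0 kWh (not reached)
Energy charge = $140.51; + service $25.73 = $166.24 ≈ $166

$166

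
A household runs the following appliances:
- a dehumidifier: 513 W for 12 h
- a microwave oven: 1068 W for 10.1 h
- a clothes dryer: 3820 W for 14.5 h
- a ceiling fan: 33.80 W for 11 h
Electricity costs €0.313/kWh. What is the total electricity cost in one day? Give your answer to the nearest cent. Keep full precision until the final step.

dehumidifier: 513 W × 12 h = 6,156 Wh = 6.156 kWh
microwave oven: 1068 W × 10.1 h = 10,787 Wh = 10.79 kWh
clothes dryer: 3820 W × 14.5 h = 55,390 Wh = 55.39 kWh
ceiling fan: 33.80 W × 11 h = 372 Wh = 0.3718 kWh
Total energy = 6.156 + 10.79 + 55.39 + 0.3718 = 72.7 kWh
Cost = 72.7 kWh × €0.313 = €22.76

€22.76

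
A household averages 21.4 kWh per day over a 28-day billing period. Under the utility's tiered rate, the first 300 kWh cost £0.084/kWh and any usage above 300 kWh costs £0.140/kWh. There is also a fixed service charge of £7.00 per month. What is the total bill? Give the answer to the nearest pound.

£74

Usage = 21.4 kWh/day × 28 days = 599.2 kWh
First 300 kWh × £0.084 = £25.20
Remaining 299.2 kWh × £0.140 = £41.89
Energy charge = £67.09; + service £7.00 = £74.09 ≈ £74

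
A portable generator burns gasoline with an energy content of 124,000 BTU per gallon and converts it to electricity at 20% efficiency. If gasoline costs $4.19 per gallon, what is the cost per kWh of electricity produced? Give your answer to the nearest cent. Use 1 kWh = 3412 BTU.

Electrical output per gallon = 124,000 BTU × 0.20 / 3412 BTU/kWh = 7.268 kWh
Cost per kWh = $4.19 / 7.268 kWh = $0.576

$0.58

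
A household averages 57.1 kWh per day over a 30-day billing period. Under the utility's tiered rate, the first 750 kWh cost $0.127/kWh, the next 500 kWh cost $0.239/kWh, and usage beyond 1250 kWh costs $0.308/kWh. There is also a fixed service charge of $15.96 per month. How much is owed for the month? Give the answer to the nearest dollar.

Usage = 57.1 kWh/day × 30 days = 1713 kWh
First 750 kWh × $0.127 = $95.25
Next 500 kWh × $0.239 = $119.50
Remaining 463 kWh × $0.308 = $142.60
Energy charge = $357.35; + service $15.96 = $373.31 ≈ $373

$373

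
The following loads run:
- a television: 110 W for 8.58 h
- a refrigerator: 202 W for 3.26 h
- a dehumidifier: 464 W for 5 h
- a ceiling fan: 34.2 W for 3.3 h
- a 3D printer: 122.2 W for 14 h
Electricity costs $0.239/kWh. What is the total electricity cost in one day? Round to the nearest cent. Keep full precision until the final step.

$1.37

television: 110 W × 8.58 h = 944 Wh = 0.9438 kWh
refrigerator: 202 W × 3.26 h = 659 Wh = 0.6585 kWh
dehumidifier: 464 W × 5 h = 2,320 Wh = 2.32 kWh
ceiling fan: 34.2 W × 3.3 h = 113 Wh = 0.1129 kWh
3D printer: 122.2 W × 14 h = 1,711 Wh = 1.711 kWh
Total energy = 0.9438 + 0.6585 + 2.32 + 0.1129 + 1.711 = 5.746 kWh
Cost = 5.746 kWh × $0.239 = $1.37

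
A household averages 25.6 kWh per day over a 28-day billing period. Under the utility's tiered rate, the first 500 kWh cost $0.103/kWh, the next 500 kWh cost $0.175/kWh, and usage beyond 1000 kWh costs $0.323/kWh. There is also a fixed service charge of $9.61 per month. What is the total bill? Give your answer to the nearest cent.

$99.05

Usage = 25.6 kWh/day × 28 days = 716.8 kWh
First 500 kWh × $0.103 = $51.50
Next 216.8 kWh × $0.175 = $37.94
Remaining tier: 0 kWh (not reached)
Energy charge = $89.44; + service $9.61 = $99.05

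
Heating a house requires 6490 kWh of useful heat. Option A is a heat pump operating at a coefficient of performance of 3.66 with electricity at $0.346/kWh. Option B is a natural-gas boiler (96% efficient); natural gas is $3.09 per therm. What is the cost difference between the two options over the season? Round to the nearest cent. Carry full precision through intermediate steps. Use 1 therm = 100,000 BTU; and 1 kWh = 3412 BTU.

Heat load = 6490 kWh × 3412 = 22,143,880 BTU
Gas: input = 22,143,880 / 0.96 = 23,066,542 BTU = 230.7 therm → 230.7 × $3.09 = $712.76
Heat pump: 22,143,880 BTU / 3412 = 6,490 kWh heat; / 3.66 = 1,773 kWh in → × $0.346 = $613.54
Difference = |$712.76 − $613.54| = $99.22

$99.22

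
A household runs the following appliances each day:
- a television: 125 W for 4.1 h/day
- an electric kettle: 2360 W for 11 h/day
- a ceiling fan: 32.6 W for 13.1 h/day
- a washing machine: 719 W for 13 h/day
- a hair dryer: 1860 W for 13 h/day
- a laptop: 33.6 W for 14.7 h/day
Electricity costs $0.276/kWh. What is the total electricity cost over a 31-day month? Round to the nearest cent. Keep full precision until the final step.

television: 125 W × 4.1 h × 31 d = 15,888 Wh = 15.89 kWh
electric kettle: 2360 W × 11 h × 31 d = 804,760 Wh = 804.8 kWh
ceiling fan: 32.6 W × 13.1 h × 31 d = 13,239 Wh = 13.24 kWh
washing machine: 719 W × 13 h × 31 d = 289,757 Wh = 289.8 kWh
hair dryer: 1860 W × 13 h × 31 d = 749,580 Wh = 749.6 kWh
laptop: 33.6 W × 14.7 h × 31 d = 15,312 Wh = 15.31 kWh
Total energy = 15.89 + 804.8 + 13.24 + 289.8 + 749.6 + 15.31 = 1,889 kWh
Cost = 1,889 kWh × $0.276 = $521.24

$521.24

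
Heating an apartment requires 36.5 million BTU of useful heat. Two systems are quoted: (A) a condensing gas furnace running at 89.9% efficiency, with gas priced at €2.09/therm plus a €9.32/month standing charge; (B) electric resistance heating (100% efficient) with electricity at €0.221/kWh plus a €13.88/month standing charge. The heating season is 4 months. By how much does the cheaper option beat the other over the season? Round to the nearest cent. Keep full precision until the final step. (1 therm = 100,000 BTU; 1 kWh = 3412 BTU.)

Heat load = 36.5 × 10⁶ BTU = 36,500,000 BTU
Gas: input = 36,500,000 / 0.899 = 40,600,667 BTU = 406 therm → 406 × €2.09 = €848.55; + 4 × €9.32 standing = €885.83
Electric: 36,500,000 BTU / 3412 = 10,700 kWh → × €0.221 = €2,364.16; + 4 × €13.88 standing = €2,419.68
Difference = |€885.83 − €2,419.68| = €1,533.84

€1533.84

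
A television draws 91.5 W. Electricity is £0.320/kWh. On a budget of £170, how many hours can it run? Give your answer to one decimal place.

5806.0 h

Energy budget = £170 / £0.320 per kWh = 531.2 kWh = 531,250 Wh
Runtime = 531,250 Wh / 91.5 W = 5,806 h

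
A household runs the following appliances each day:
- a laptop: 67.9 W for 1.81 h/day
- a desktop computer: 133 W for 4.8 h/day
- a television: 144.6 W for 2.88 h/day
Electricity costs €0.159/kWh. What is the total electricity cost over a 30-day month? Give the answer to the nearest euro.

€6

laptop: 67.9 W × 1.81 h × 30 d = 3,687 Wh = 3.687 kWh
desktop computer: 133 W × 4.8 h × 30 d = 19,152 Wh = 19.15 kWh
television: 144.6 W × 2.88 h × 30 d = 12,493 Wh = 12.49 kWh
Total energy = 3.687 + 19.15 + 12.49 = 35.33 kWh
Cost = 35.33 kWh × €0.159 = €5.62 ≈ €6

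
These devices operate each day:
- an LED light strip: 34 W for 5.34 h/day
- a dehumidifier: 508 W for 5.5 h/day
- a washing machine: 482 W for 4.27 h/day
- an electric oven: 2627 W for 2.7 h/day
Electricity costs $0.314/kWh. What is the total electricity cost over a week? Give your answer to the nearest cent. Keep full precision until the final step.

$26.65

LED light strip: 34 W × 5.34 h × 7 d = 1,271 Wh = 1.271 kWh
dehumidifier: 508 W × 5.5 h × 7 d = 19,558 Wh = 19.56 kWh
washing machine: 482 W × 4.27 h × 7 d = 14,407 Wh = 14.41 kWh
electric oven: 2627 W × 2.7 h × 7 d = 49,650 Wh = 49.65 kWh
Total energy = 1.271 + 19.56 + 14.41 + 49.65 = 84.89 kWh
Cost = 84.89 kWh × $0.314 = $26.65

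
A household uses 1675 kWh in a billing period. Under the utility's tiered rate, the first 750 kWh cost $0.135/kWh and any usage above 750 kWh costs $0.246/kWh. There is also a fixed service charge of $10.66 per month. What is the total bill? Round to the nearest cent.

$339.46

First 750 kWh × $0.135 = $101.25
Remaining 925 kWh × $0.246 = $227.55
Energy charge = $328.80; + service $10.66 = $339.46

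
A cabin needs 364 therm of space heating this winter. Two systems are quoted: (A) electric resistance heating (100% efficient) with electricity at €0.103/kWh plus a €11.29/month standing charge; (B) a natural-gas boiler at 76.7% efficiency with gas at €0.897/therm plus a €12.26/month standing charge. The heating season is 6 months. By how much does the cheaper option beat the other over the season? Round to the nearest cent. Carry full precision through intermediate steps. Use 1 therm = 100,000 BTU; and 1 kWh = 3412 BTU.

€667.31

Heat load = 364 therm × 100,000 = 36,400,000 BTU
Gas: input = 36,400,000 / 0.767 = 47,457,627 BTU = 474.6 therm → 474.6 × €0.897 = €425.69; + 6 × €12.26 standing = €499.25
Electric: 36,400,000 BTU / 3412 = 10,670 kWh → × €0.103 = €1,098.83; + 6 × €11.29 standing = €1,166.57
Difference = |€499.25 − €1,166.57| = €667.31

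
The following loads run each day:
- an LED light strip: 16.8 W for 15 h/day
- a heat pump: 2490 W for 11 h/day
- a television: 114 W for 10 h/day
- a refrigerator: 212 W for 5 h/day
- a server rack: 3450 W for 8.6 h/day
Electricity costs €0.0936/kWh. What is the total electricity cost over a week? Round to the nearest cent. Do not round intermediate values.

LED light strip: 16.8 W × 15 h × 7 d = 1,764 Wh = 1.764 kWh
heat pump: 2490 W × 11 h × 7 d = 191,730 Wh = 191.7 kWh
television: 114 W × 10 h × 7 d = 7,980 Wh = 7.98 kWh
refrigerator: 212 W × 5 h × 7 d = 7,420 Wh = 7.42 kWh
server rack: 3450 W × 8.6 h × 7 d = 207,690 Wh = 207.7 kWh
Total energy = 1.764 + 191.7 + 7.98 + 7.42 + 207.7 = 416.6 kWh
Cost = 416.6 kWh × €0.0936 = €38.99

€38.99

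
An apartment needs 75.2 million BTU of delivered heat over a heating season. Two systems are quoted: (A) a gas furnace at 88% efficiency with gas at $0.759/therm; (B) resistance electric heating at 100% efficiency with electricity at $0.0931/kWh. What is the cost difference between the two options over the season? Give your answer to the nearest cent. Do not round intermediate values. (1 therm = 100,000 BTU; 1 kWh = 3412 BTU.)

Heat load = 75.2 × 10⁶ BTU = 75,200,000 BTU
Gas: input = 75,200,000 / 0.88 = 85,454,545 BTU = 854.5 therm → 854.5 × $0.759 = $648.60
Electric: 75,200,000 BTU / 3412 = 22,040 kWh → × $0.0931 = $2,051.91
Difference = |$648.60 − $2,051.91| = $1,403.31

$1403.31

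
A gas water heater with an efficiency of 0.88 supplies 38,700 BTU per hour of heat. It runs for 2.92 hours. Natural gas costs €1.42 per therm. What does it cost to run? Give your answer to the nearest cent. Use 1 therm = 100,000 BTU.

€1.82

Heat delivered = 38,700 BTU/h × 2.92 h = 113,004 BTU
Gas input = 113,004 / 0.88 = 128,414 BTU
= 128,414 / 100,000 = 1.284 therm
Cost = 1.284 × €1.42/therm = €1.82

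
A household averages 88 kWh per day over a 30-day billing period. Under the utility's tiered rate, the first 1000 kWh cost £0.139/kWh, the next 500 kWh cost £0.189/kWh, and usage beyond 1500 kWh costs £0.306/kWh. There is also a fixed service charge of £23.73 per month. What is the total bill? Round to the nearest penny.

£606.07

Usage = 88 kWh/day × 30 days = 2640 kWh
First 1000 kWh × £0.139 = £139.00
Next 500 kWh × £0.189 = £94.50
Remaining 1140 kWh × £0.306 = £348.84
Energy charge = £582.34; + service £23.73 = £606.07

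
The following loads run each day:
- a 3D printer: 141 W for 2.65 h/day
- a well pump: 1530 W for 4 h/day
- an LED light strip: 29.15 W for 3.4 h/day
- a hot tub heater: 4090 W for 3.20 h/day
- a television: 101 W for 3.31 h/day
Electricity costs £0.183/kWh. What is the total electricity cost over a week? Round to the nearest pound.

£26

3D printer: 141 W × 2.65 h × 7 d = 2,616 Wh = 2.616 kWh
well pump: 1530 W × 4 h × 7 d = 42,840 Wh = 42.84 kWh
LED light strip: 29.15 W × 3.4 h × 7 d = 694 Wh = 0.6938 kWh
hot tub heater: 4090 W × 3.20 h × 7 d = 91,616 Wh = 91.62 kWh
television: 101 W × 3.31 h × 7 d = 2,340 Wh = 2.34 kWh
Total energy = 2.616 + 42.84 + 0.6938 + 91.62 + 2.34 = 140.1 kWh
Cost = 140.1 kWh × £0.183 = £25.64 ≈ £26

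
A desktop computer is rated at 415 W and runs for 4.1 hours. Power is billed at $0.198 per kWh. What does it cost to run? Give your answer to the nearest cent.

Energy = 415 W × 4.1 h = 1,701 Wh = 1.701 kWh
Cost = 1.701 kWh × $0.198/kWh = $0.34

$0.34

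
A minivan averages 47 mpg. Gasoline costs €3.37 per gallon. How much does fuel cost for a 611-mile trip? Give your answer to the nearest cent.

€43.81

Fuel = 611 mi / 47 mpg = 13 gal
Cost = 13 gal × €3.37/gal = €43.81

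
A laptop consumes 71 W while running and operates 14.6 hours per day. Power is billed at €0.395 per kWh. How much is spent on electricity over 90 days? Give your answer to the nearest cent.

Energy = 71 W × 14.6 h/day × 90 days = 93,294 Wh = 93.29 kWh
Cost = 93.29 kWh × €0.395/kWh = €36.85

€36.85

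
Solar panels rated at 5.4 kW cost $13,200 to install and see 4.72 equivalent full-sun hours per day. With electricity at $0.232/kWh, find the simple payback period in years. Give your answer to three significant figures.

Daily generation = 5.4 kW × 4.72 h = 25.49 kWh
Annual generation = 25.49 × 365 = 9303.1 kWh
Annual savings = 9303.1 × $0.232 = $2,158.32
Payback = $13,200 / $2,158.32 = 6.12 years

6.12 years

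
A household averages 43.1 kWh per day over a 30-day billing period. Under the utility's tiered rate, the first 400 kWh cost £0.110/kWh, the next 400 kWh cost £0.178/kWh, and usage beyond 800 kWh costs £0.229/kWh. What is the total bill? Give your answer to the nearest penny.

Usage = 43.1 kWh/day × 30 days = 1293 kWh
First 400 kWh × £0.110 = £44.00
Next 400 kWh × £0.178 = £71.20
Remaining 493 kWh × £0.229 = £112.90
Total = £228.10

£228.10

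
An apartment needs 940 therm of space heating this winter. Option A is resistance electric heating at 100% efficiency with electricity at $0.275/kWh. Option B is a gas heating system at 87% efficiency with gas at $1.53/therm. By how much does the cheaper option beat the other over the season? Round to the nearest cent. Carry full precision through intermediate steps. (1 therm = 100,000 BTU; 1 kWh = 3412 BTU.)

Heat load = 940 therm × 100,000 = 94,000,000 BTU
Gas: input = 94,000,000 / 0.87 = 108,045,977 BTU = 1,080 therm → 1,080 × $1.53 = $1,653.10
Electric: 94,000,000 BTU / 3412 = 27,550 kWh → × $0.275 = $7,576.20
Difference = |$1,653.10 − $7,576.20| = $5,923.10

$5923.10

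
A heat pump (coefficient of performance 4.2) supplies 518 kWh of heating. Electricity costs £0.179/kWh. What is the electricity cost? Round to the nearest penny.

£22.08

Electrical input = 518 kWh / 4.2 = 123.3 kWh
Cost = 123.3 × £0.179/kWh = £22.08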